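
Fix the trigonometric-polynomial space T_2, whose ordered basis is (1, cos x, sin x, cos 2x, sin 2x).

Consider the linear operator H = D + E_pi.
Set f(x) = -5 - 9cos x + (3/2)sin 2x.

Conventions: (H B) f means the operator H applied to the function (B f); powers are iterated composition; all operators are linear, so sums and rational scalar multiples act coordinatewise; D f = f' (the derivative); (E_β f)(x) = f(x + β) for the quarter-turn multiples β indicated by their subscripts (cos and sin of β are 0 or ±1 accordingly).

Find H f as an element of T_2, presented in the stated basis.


D f = 9sin x + 3cos 2x
E_pi f = -5 + 9cos x + (3/2)sin 2x
(D + E_pi) f = -5 + 9cos x + 9sin x + 3cos 2x + (3/2)sin 2x

the result is g(x) = -5 + 9cos x + 9sin x + 3cos 2x + (3/2)sin 2x


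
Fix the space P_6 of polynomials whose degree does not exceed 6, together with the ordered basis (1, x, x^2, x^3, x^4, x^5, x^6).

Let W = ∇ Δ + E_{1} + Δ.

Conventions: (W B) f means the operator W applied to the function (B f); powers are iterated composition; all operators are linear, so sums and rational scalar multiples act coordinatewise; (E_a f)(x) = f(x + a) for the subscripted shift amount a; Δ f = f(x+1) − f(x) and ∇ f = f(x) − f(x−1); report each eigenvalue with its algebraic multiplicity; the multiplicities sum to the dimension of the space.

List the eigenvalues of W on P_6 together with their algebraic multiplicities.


image of 1: 1
image of x: x + 2
image of x^2: x^2 + 4x + 4
image of x^3: x^3 + 6x^2 + 12x + 2
image of x^4: x^4 + 8x^3 + 24x^2 + 8x + 4
image of x^5: x^5 + 10x^4 + 40x^3 + 20x^2 + 20x + 2
image of x^6: x^6 + 12x^5 + 60x^4 + 40x^3 + 60x^2 + 12x + 4
the matrix is upper triangular; its diagonal is (1, 1, 1, 1, 1, 1, 1)
for a triangular matrix the eigenvalues are the diagonal entries, with algebraic multiplicity their repetition count

λ = 1 (multiplicity 7)


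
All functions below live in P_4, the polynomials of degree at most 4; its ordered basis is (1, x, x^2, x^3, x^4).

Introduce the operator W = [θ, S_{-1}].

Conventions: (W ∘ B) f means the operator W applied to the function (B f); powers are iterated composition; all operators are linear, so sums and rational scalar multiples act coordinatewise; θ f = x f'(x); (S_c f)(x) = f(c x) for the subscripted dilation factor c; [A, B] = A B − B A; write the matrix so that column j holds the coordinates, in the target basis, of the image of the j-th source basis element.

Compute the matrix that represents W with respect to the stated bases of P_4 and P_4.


the matrix is [[0, 0, 0, 0, 0]; [0, 0, 0, 0, 0]; [0, 0, 0, 0, 0]; [0, 0, 0, 0, 0]; [0, 0, 0, 0, 0]] (rows listed top to bottom)

image of 1: 0
image of x: 0
image of x^2: 0
image of x^3: 0
image of x^4: 0
each image's coordinates form column j of the matrix


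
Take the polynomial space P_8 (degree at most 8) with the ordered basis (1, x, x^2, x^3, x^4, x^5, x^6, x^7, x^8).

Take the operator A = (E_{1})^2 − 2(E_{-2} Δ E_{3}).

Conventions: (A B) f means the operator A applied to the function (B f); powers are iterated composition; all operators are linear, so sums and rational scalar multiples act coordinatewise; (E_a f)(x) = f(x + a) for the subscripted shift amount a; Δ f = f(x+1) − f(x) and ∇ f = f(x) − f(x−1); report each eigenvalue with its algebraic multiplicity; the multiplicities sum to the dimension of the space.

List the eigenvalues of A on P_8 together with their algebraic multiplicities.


λ = 1 (multiplicity 9)

image of 1: 1
image of x: x
image of x^2: x^2 - 2
image of x^3: x^3 - 6x - 6
image of x^4: x^4 - 12x^2 - 24x - 14
image of x^5: x^5 - 20x^3 - 60x^2 - 70x - 30
image of x^6: x^6 - 30x^4 - 120x^3 - 210x^2 - 180x - 62
image of x^7: x^7 - 42x^5 - 210x^4 - 490x^3 - 630x^2 - 434x - 126
image of x^8: x^8 - 56x^6 - 336x^5 - 980x^4 - 1680x^3 - 1736x^2 - 1008x - 254
the matrix is upper triangular; its diagonal is (1, 1, 1, 1, 1, 1, 1, 1, 1)
for a triangular matrix the eigenvalues are the diagonal entries, with algebraic multiplicity their repetition count


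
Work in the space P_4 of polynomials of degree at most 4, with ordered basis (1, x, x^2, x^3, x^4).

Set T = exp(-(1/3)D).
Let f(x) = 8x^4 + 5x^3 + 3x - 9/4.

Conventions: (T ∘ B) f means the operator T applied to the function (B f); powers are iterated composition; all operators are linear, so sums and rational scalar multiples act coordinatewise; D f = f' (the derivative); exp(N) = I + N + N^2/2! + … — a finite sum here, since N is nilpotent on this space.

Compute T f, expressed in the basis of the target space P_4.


order-1 term: -(32/3)x^3 - 5x^2 - 1
order-2 term: (16/3)x^2 + (5/3)x
order-3 term: -(32/27)x - 5/27
order-4 term: 8/81
the series for exp(-(1/3)D) f terminates at order 4
exp(-(1/3)D) f = 8x^4 - (17/3)x^3 + (1/3)x^2 + (94/27)x - 1081/324

the result is g(x) = 8x^4 - (17/3)x^3 + (1/3)x^2 + (94/27)x - 1081/324


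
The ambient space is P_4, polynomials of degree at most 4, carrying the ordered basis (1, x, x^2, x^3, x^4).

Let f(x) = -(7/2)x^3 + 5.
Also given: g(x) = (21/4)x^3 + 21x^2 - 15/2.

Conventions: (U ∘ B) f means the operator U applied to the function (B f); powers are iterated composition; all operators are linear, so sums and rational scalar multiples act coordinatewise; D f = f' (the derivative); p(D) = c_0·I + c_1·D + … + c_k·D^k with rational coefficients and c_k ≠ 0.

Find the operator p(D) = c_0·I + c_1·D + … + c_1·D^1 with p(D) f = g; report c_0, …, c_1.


p(D) = -(3/2)·I − 2·D, i.e. c_0 = -3/2, c_1 = -2

D^0 f = -(7/2)x^3 + 5
D^1 f = -(21/2)x^2
matching coefficients of g against c_0 f + c_1 Df + … from the top degree down determines the c_i
solution: c_0 = -3/2, c_1 = -2


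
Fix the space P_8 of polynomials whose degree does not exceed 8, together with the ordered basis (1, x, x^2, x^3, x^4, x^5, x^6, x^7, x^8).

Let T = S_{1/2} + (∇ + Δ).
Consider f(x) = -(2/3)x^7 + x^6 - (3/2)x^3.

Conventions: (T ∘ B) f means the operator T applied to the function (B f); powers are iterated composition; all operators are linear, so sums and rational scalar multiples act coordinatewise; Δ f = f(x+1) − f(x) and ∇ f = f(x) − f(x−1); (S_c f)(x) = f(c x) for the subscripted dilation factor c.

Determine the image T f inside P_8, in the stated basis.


the result is g(x) = -(1/192)x^7 - (1789/192)x^6 + 12x^5 - (140/3)x^4 + (637/16)x^3 - 37x^2 + 12x - 13/3

S_{1/2} f = -(1/192)x^7 + (1/64)x^6 - (3/16)x^3
∇ f = -(14/3)x^6 + 20x^5 - (115/3)x^4 + (130/3)x^3 - (67/2)x^2 + (91/6)x - 19/6
Δ f = -(14/3)x^6 - 8x^5 - (25/3)x^4 - (10/3)x^3 - (7/2)x^2 - (19/6)x - 7/6
(∇ + Δ) f = -(28/3)x^6 + 12x^5 - (140/3)x^4 + 40x^3 - 37x^2 + 12x - 13/3
(S_{1/2} + (∇ + Δ)) f = -(1/192)x^7 - (1789/192)x^6 + 12x^5 - (140/3)x^4 + (637/16)x^3 - 37x^2 + 12x - 13/3


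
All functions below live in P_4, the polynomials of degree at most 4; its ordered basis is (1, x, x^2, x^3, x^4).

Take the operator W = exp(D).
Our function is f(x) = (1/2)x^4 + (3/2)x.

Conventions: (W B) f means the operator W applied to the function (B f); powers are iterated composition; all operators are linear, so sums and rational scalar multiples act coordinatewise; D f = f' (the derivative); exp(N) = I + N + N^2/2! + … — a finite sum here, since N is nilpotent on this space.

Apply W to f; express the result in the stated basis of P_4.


the image equals g(x) = (1/2)x^4 + 2x^3 + 3x^2 + (7/2)x + 2

order-1 term: 2x^3 + 3/2
order-2 term: 3x^2
order-3 term: 2x
order-4 term: 1/2
the series for exp(D) f terminates at order 4
exp(D) f = (1/2)x^4 + 2x^3 + 3x^2 + (7/2)x + 2


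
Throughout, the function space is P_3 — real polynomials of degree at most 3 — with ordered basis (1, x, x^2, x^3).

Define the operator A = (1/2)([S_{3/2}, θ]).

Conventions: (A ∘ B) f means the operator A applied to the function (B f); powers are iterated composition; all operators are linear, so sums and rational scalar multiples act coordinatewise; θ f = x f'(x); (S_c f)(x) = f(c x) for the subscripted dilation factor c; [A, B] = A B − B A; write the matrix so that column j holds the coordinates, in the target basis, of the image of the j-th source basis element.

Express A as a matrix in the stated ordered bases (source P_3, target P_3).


image of 1: 0
image of x: 0
image of x^2: 0
image of x^3: 0
each image's coordinates form column j of the matrix

the matrix is [[0, 0, 0, 0]; [0, 0, 0, 0]; [0, 0, 0, 0]; [0, 0, 0, 0]] (rows listed top to bottom)


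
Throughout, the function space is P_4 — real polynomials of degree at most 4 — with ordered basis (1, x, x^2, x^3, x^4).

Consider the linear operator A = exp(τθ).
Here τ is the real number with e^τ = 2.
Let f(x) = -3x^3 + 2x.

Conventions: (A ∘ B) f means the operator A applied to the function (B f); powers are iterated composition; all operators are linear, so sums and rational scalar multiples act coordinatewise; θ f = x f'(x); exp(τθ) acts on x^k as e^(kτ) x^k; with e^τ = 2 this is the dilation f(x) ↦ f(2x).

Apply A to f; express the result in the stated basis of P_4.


exp(τθ) x^k = e^(kτ) x^k; with e^τ = 2 this sends x^k to 2^k x^k
x ↦ 2 x
x^3 ↦ 8 x^3
applying this coordinatewise to f: exp(τθ) f = -24x^3 + 4x

g(x) = -24x^3 + 4x


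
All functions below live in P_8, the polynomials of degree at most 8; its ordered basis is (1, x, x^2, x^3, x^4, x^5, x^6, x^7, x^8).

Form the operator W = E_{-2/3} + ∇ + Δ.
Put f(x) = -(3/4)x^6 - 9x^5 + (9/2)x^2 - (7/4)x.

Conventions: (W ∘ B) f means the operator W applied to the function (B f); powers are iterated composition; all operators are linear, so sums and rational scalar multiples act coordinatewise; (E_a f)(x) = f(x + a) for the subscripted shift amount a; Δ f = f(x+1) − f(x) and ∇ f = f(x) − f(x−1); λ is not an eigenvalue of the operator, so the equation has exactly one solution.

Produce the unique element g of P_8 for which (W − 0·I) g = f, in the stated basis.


write g with unknown coordinates in the stated basis and equate coefficients in (W − 0·I) g = f
solving from the highest basis element down gives g = -(3/4)x^6 - 3x^5 + 25x^4 - (850/9)x^3 + (6641/18)x^2 - (110017/108)x + 329483/243
check: W g = -(3/4)x^6 - 9x^5 + (9/2)x^2 - (7/4)x
so W g − 0·g = -(3/4)x^6 - 9x^5 + (9/2)x^2 - (7/4)x = f ✓

g(x) = -(3/4)x^6 - 3x^5 + 25x^4 - (850/9)x^3 + (6641/18)x^2 - (110017/108)x + 329483/243


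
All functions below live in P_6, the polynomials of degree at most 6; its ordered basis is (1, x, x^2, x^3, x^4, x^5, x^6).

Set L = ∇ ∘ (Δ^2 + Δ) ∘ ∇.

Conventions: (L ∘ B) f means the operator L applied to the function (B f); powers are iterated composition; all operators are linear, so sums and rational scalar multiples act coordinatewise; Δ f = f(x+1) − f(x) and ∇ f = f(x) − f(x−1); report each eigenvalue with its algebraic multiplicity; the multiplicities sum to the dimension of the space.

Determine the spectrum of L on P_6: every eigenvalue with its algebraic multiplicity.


image of 1: 0
image of x: 0
image of x^2: 0
image of x^3: 6
image of x^4: 24x + 12
image of x^5: 60x^2 + 60x + 30
image of x^6: 120x^3 + 180x^2 + 180x + 60
the matrix is upper triangular; its diagonal is (0, 0, 0, 0, 0, 0, 0)
for a triangular matrix the eigenvalues are the diagonal entries, with algebraic multiplicity their repetition count

λ = 0 (multiplicity 7)


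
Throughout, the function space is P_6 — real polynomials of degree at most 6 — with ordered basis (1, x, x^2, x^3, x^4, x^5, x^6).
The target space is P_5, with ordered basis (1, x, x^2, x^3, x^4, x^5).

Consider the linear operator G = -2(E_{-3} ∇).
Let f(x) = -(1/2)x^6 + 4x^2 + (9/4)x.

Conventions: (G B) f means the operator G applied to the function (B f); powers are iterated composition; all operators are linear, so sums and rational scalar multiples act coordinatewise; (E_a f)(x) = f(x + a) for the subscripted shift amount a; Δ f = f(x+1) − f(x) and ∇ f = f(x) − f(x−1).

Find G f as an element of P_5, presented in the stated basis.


g(x) = 6x^5 - 105x^4 + 740x^3 - 2625x^2 + 4670x - 6631/2

∇ f = -3x^5 + (15/2)x^4 - 10x^3 + (15/2)x^2 + 5x - 5/4
E_{-3} ∇ f = -3x^5 + (105/2)x^4 - 370x^3 + (2625/2)x^2 - 2335x + 6631/4
(-2(E_{-3} ∇)) f = 6x^5 - 105x^4 + 740x^3 - 2625x^2 + 4670x - 6631/2


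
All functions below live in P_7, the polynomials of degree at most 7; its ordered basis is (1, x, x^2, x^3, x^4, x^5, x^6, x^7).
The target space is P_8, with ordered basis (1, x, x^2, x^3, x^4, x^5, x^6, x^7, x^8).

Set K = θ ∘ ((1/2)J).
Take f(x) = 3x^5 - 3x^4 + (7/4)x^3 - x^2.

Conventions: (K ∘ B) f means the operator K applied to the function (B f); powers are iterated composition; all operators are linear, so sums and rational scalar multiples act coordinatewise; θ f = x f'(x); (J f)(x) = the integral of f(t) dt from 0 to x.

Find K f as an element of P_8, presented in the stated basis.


the result is g(x) = (3/2)x^6 - (3/2)x^5 + (7/8)x^4 - (1/2)x^3

J f = (1/2)x^6 - (3/5)x^5 + (7/16)x^4 - (1/3)x^3
((1/2)J) f = (1/4)x^6 - (3/10)x^5 + (7/32)x^4 - (1/6)x^3
θ ((1/2)J) f = (3/2)x^6 - (3/2)x^5 + (7/8)x^4 - (1/2)x^3


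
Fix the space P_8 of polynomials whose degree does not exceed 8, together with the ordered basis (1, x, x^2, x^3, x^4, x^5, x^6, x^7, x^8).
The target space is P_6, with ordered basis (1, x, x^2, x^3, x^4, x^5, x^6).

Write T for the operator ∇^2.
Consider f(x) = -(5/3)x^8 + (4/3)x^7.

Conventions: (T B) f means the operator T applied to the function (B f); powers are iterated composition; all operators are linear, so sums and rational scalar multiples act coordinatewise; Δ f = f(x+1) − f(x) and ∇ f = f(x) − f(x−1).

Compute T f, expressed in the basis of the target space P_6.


the image equals g(x) = -(280/3)x^6 + 616x^5 - (5740/3)x^4 + (10360/3)x^3 - (11200/3)x^2 + (6776/3)x - 1774/3

∇ f = -(40/3)x^7 + 56x^6 - (364/3)x^5 + (490/3)x^4 - 140x^3 + (224/3)x^2 - (68/3)x + 3
∇ ∇ f = -(280/3)x^6 + 616x^5 - (5740/3)x^4 + (10360/3)x^3 - (11200/3)x^2 + (6776/3)x - 1774/3


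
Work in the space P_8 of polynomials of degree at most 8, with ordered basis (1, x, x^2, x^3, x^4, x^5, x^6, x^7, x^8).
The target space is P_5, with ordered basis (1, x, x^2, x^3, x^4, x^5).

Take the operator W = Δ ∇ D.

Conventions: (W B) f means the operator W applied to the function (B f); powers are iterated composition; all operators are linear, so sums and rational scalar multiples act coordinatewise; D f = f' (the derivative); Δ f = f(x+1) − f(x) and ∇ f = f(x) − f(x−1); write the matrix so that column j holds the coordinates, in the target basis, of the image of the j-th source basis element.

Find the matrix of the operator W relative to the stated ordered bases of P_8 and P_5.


the matrix is [[0, 0, 0, 6, 0, 10, 0, 14, 0]; [0, 0, 0, 0, 24, 0, 60, 0, 112]; [0, 0, 0, 0, 0, 60, 0, 210, 0]; [0, 0, 0, 0, 0, 0, 120, 0, 560]; [0, 0, 0, 0, 0, 0, 0, 210, 0]; [0, 0, 0, 0, 0, 0, 0, 0, 336]] (rows listed top to bottom)

image of 1: 0
image of x: 0
image of x^2: 0
image of x^3: 6
image of x^4: 24x
image of x^5: 60x^2 + 10
image of x^6: 120x^3 + 60x
image of x^7: 210x^4 + 210x^2 + 14
image of x^8: 336x^5 + 560x^3 + 112x
each image's coordinates form column j of the matrix


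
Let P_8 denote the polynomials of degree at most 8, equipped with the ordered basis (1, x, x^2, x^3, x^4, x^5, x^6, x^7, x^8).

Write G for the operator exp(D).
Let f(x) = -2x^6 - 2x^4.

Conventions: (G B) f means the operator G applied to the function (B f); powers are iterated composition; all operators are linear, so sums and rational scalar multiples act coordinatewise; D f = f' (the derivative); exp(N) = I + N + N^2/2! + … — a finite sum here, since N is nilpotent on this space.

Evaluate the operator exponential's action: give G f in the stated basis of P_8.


g(x) = -2x^6 - 12x^5 - 32x^4 - 48x^3 - 42x^2 - 20x - 4

order-1 term: -12x^5 - 8x^3
order-2 term: -30x^4 - 12x^2
order-3 term: -40x^3 - 8x
order-4 term: -30x^2 - 2
order-5 term: -12x
order-6 term: -2
the series for exp(D) f terminates at order 6
exp(D) f = -2x^6 - 12x^5 - 32x^4 - 48x^3 - 42x^2 - 20x - 4


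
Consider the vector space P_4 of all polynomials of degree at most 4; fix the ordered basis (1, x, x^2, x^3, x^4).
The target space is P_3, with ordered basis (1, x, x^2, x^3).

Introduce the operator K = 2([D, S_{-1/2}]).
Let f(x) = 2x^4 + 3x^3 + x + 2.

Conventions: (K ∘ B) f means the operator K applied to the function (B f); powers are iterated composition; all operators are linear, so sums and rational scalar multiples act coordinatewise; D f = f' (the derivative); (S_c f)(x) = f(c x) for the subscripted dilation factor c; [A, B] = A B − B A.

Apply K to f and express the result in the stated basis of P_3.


S_{-1/2} f = (1/8)x^4 - (3/8)x^3 - (1/2)x + 2
D S_{-1/2} f = (1/2)x^3 - (9/8)x^2 - 1/2
D f = 8x^3 + 9x^2 + 1
S_{-1/2} D f = -x^3 + (9/4)x^2 + 1
[D, S_{-1/2}] f = (3/2)x^3 - (27/8)x^2 - 3/2
(2([D, S_{-1/2}])) f = 3x^3 - (27/4)x^2 - 3

the image equals g(x) = 3x^3 - (27/4)x^2 - 3


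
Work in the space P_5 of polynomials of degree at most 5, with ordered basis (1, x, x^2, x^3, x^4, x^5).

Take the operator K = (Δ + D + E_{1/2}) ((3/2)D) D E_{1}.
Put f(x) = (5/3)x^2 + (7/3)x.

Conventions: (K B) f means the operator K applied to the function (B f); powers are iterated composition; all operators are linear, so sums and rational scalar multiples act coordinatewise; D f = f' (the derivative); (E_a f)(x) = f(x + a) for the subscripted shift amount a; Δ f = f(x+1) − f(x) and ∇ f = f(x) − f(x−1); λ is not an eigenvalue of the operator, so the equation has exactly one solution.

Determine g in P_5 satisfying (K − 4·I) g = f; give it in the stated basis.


the result is g(x) = -(5/12)x^2 - (7/12)x - 5/16

write g with unknown coordinates in the stated basis and equate coefficients in (K − 4·I) g = f
solving from the highest basis element down gives g = -(5/12)x^2 - (7/12)x - 5/16
check: K g = -5/4
so K g − 4·g = (5/3)x^2 + (7/3)x = f ✓


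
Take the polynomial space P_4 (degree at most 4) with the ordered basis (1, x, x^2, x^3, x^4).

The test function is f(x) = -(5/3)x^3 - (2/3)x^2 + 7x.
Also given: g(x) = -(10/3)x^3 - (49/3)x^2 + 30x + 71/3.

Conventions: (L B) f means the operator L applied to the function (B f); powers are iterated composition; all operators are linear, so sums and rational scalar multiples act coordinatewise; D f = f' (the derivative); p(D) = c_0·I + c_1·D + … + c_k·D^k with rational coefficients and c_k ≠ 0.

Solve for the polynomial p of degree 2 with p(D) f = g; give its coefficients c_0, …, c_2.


p(D) = 2·I + 3·D − 2·D^2, i.e. c_0 = 2, c_1 = 3, c_2 = -2

D^0 f = -(5/3)x^3 - (2/3)x^2 + 7x
D^1 f = -5x^2 - (4/3)x + 7
D^2 f = -10x - 4/3
matching coefficients of g against c_0 f + c_1 Df + … from the top degree down determines the c_i
solution: c_0 = 2, c_1 = 3, c_2 = -2


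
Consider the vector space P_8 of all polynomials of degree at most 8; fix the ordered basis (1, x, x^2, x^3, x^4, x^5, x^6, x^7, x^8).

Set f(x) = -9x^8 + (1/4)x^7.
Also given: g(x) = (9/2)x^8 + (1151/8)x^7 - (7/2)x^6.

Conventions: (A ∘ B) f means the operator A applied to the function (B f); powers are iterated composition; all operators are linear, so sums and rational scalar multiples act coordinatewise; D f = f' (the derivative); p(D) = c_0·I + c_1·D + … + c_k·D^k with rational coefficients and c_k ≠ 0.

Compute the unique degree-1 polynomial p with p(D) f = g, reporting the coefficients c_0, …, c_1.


D^0 f = -9x^8 + (1/4)x^7
D^1 f = -72x^7 + (7/4)x^6
matching coefficients of g against c_0 f + c_1 Df + … from the top degree down determines the c_i
solution: c_0 = -1/2, c_1 = -2

p(D) = -(1/2)·I − 2·D, i.e. c_0 = -1/2, c_1 = -2


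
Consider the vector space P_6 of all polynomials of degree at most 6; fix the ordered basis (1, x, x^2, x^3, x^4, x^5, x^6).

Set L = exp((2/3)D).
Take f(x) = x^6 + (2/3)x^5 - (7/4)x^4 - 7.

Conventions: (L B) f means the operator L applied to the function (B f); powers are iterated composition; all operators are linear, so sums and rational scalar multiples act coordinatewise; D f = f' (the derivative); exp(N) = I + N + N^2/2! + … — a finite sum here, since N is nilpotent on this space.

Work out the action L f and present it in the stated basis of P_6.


the result is g(x) = x^6 + (14/3)x^5 + (257/36)x^4 + (38/9)x^3 + (22/81)x^2 - (152/243)x - 5227/729

order-1 term: 4x^5 + (20/9)x^4 - (14/3)x^3
order-2 term: (20/3)x^4 + (80/27)x^3 - (14/3)x^2
order-3 term: (160/27)x^3 + (160/81)x^2 - (56/27)x
order-4 term: (80/27)x^2 + (160/243)x - 28/81
order-5 term: (64/81)x + 64/729
order-6 term: 64/729
the series for exp((2/3)D) f terminates at order 6
exp((2/3)D) f = x^6 + (14/3)x^5 + (257/36)x^4 + (38/9)x^3 + (22/81)x^2 - (152/243)x - 5227/729


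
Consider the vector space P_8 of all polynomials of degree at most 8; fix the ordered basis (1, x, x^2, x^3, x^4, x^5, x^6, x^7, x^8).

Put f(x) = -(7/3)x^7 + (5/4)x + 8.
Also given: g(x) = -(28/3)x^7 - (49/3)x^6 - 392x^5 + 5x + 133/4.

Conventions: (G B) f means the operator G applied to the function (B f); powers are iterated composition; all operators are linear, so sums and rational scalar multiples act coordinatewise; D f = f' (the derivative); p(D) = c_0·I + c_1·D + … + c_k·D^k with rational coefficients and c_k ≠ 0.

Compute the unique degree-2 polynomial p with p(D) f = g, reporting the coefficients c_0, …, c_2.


p(D) = 4·I + D + 4·D^2, i.e. c_0 = 4, c_1 = 1, c_2 = 4

D^0 f = -(7/3)x^7 + (5/4)x + 8
D^1 f = -(49/3)x^6 + 5/4
D^2 f = -98x^5
matching coefficients of g against c_0 f + c_1 Df + … from the top degree down determines the c_i
solution: c_0 = 4, c_1 = 1, c_2 = 4


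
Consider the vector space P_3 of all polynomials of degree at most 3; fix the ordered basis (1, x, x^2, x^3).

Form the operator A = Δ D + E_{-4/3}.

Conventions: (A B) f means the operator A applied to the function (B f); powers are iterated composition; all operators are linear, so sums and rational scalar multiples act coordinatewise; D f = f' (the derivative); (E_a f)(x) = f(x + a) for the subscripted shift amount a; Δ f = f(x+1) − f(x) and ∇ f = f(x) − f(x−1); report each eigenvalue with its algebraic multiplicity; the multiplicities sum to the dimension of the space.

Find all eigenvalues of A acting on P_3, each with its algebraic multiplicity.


image of 1: 1
image of x: x - 4/3
image of x^2: x^2 - (8/3)x + 34/9
image of x^3: x^3 - 4x^2 + (34/3)x + 17/27
the matrix is upper triangular; its diagonal is (1, 1, 1, 1)
for a triangular matrix the eigenvalues are the diagonal entries, with algebraic multiplicity their repetition count

λ = 1 (multiplicity 4)


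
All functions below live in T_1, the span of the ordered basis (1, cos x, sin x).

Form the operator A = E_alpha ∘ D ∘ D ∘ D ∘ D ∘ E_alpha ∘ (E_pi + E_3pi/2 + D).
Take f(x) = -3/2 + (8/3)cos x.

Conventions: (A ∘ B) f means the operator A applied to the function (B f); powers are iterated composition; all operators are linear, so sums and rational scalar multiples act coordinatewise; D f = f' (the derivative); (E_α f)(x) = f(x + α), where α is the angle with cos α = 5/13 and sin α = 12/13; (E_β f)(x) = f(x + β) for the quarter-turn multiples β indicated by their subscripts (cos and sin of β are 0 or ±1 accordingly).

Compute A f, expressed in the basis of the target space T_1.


E_pi f = -3/2 - (8/3)cos x
E_3pi/2 f = -3/2 + (8/3)sin x
D f = -(8/3)sin x
(E_pi + E_3pi/2 + D) f = -3 - (8/3)cos x
E_alpha (E_pi + E_3pi/2 + D) f = -3 - (40/39)cos x + (32/13)sin x
D (E_alpha ∘ (E_pi + E_3pi/2 + D)) f = (32/13)cos x + (40/39)sin x
D D (E_alpha ∘ (E_pi + E_3pi/2 + D)) f = (40/39)cos x - (32/13)sin x
D D D (E_alpha ∘ (E_pi + E_3pi/2 + D)) f = -(32/13)cos x - (40/39)sin x
D (D ∘ D ∘ D) (E_alpha ∘ (E_pi + E_3pi/2 + D)) f = -(40/39)cos x + (32/13)sin x
E_alpha D (D ∘ D ∘ D) (E_alpha ∘ (E_pi + E_3pi/2 + D)) f = (952/507)cos x + (320/169)sin x

g(x) = (952/507)cos x + (320/169)sin x


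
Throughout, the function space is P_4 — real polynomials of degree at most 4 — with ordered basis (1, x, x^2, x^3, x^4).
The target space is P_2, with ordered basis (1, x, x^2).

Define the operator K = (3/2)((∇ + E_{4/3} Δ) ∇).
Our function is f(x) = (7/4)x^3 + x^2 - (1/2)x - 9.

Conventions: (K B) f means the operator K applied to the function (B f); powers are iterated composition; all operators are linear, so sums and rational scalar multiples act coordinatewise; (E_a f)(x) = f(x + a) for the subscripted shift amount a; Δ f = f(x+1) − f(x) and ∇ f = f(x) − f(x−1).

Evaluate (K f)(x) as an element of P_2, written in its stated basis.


the result is g(x) = (63/2)x + 45/4

∇ f = (21/4)x^2 - (13/4)x + 1/4
∇ ∇ f = (21/2)x - 17/2
Δ ∇ f = (21/2)x + 2
E_{4/3} Δ ∇ f = (21/2)x + 16
(∇ + E_{4/3} Δ) ∇ f = 21x + 15/2
((3/2)((∇ + E_{4/3} Δ) ∇)) f = (63/2)x + 45/4


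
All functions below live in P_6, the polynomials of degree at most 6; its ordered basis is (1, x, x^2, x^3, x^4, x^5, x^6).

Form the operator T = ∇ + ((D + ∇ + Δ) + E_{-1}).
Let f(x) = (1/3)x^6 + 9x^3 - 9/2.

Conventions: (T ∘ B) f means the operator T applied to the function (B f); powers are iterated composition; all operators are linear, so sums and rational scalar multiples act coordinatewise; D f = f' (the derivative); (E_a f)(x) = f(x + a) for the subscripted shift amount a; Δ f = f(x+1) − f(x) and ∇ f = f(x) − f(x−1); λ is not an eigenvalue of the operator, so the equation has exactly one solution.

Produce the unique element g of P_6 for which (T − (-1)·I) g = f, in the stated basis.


write g with unknown coordinates in the stated basis and equate coefficients in (T − (-1)·I) g = f
solving from the highest basis element down gives g = (1/6)x^6 - (3/2)x^5 + (45/4)x^4 - (199/3)x^3 + (627/2)x^2 - (1973/2)x + 4636/3
check: T g = (1/6)x^6 + (3/2)x^5 - (45/4)x^4 + (226/3)x^3 - (627/2)x^2 + (1973/2)x - 9299/6
so T g − (-1)·g = (1/3)x^6 + 9x^3 - 9/2 = f ✓

the result is g(x) = (1/6)x^6 - (3/2)x^5 + (45/4)x^4 - (199/3)x^3 + (627/2)x^2 - (1973/2)x + 4636/3


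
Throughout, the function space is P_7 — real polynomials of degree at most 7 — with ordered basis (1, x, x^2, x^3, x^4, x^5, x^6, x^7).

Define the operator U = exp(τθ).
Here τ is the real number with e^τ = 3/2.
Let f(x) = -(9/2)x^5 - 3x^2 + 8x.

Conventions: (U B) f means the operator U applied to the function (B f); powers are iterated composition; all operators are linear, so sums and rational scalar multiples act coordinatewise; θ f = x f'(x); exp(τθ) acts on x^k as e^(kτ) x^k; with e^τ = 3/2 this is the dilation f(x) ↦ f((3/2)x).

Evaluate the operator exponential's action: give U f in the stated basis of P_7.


exp(τθ) x^k = e^(kτ) x^k; with e^τ = 3/2 this sends x^k to (3/2)^k x^k
x ↦ 3/2 x
x^2 ↦ 9/4 x^2
x^5 ↦ 243/32 x^5
applying this coordinatewise to f: exp(τθ) f = -(2187/64)x^5 - (27/4)x^2 + 12x

the image equals g(x) = -(2187/64)x^5 - (27/4)x^2 + 12x


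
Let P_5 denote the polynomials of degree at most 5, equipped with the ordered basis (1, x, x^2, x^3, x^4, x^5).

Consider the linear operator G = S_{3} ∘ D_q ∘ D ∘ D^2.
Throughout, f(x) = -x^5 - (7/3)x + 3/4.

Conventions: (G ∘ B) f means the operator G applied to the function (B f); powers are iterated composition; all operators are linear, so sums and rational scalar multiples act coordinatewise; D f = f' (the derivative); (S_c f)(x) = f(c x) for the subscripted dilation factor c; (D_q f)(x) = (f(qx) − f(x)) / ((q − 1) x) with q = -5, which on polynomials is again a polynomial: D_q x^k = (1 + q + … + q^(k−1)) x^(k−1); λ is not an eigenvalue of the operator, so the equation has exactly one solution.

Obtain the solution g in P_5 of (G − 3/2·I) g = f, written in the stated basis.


write g with unknown coordinates in the stated basis and equate coefficients in (G − 3/2·I) g = f
solving from the highest basis element down gives g = (2/3)x^5 - (2866/9)x - 1/2
check: G g = -480x
so G g − 3/2·g = -x^5 - (7/3)x + 3/4 = f ✓

the result is g(x) = (2/3)x^5 - (2866/9)x - 1/2


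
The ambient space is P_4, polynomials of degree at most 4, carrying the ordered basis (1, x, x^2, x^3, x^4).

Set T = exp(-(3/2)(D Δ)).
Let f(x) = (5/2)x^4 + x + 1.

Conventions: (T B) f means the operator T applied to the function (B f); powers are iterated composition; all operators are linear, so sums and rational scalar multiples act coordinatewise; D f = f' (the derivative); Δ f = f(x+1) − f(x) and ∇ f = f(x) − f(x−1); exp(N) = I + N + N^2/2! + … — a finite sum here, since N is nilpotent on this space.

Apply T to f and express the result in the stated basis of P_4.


the image equals g(x) = (5/2)x^4 - 45x^2 - 44x + 107/2

order-1 term: -45x^2 - 45x - 15
order-2 term: 135/2
the series for exp(-(3/2)(D Δ)) f terminates at order 2
exp(-(3/2)(D Δ)) f = (5/2)x^4 - 45x^2 - 44x + 107/2


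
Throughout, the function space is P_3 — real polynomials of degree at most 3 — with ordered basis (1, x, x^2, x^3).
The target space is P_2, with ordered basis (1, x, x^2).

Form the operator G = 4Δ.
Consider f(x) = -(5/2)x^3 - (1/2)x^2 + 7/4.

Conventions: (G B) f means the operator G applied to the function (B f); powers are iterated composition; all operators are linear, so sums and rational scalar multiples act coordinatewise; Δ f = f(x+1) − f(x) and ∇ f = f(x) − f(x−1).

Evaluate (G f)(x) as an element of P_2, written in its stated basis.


Δ f = -(15/2)x^2 - (17/2)x - 3
(4Δ) f = -30x^2 - 34x - 12

g(x) = -30x^2 - 34x - 12


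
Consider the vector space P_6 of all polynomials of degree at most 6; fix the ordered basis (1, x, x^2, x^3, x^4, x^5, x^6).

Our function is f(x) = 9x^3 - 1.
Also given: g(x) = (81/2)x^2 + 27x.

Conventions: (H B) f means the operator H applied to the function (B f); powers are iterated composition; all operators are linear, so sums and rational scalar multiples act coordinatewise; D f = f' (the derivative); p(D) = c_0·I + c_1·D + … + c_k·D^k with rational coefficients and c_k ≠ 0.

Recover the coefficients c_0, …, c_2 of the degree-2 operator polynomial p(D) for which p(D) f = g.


p(D) = (3/2)·D + (1/2)·D^2, i.e. c_0 = 0, c_1 = 3/2, c_2 = 1/2

D^0 f = 9x^3 - 1
D^1 f = 27x^2
D^2 f = 54x
matching coefficients of g against c_0 f + c_1 Df + … from the top degree down determines the c_i
solution: c_0 = 0, c_1 = 3/2, c_2 = 1/2


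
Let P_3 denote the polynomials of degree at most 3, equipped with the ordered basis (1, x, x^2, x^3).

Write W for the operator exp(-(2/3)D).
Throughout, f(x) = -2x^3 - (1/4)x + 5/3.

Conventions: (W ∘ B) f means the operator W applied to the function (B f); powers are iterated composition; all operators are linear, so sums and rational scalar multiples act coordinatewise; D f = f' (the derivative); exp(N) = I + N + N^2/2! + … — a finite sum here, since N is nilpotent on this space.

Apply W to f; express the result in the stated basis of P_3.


order-1 term: 4x^2 + 1/6
order-2 term: -(8/3)x
order-3 term: 16/27
the series for exp(-(2/3)D) f terminates at order 3
exp(-(2/3)D) f = -2x^3 + 4x^2 - (35/12)x + 131/54

the result is g(x) = -2x^3 + 4x^2 - (35/12)x + 131/54


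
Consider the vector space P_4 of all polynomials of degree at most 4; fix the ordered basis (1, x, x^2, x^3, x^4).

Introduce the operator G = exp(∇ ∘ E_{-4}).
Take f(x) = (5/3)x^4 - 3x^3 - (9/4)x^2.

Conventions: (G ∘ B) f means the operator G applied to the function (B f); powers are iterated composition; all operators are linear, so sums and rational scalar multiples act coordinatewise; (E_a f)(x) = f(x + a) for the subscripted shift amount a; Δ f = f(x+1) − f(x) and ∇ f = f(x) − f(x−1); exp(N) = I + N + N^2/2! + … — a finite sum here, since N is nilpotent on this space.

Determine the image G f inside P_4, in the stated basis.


g(x) = (5/3)x^4 + (11/3)x^3 - (365/4)x^2 + (1805/6)x + 64/3

order-1 term: (20/3)x^3 - 99x^2 + (2899/6)x - 3111/4
order-2 term: 10x^2 - 189x + 10685/12
order-3 term: (20/3)x - 93
order-4 term: 5/3
the series for exp(∇ ∘ E_{-4}) f terminates at order 4
exp(∇ ∘ E_{-4}) f = (5/3)x^4 + (11/3)x^3 - (365/4)x^2 + (1805/6)x + 64/3


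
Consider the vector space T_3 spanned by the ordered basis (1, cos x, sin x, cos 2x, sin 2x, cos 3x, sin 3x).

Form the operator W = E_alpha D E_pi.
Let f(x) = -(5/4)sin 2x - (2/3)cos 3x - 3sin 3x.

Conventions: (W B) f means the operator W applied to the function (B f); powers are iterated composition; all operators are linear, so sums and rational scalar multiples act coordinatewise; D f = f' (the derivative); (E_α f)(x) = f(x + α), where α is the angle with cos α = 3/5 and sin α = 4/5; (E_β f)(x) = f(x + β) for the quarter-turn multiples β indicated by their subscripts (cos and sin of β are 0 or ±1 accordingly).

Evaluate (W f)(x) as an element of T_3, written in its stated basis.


E_pi f = -(5/4)sin 2x + (2/3)cos 3x + 3sin 3x
D E_pi f = -(5/2)cos 2x + 9cos 3x - 2sin 3x
E_alpha D E_pi f = (7/10)cos 2x + (12/5)sin 2x - (1141/125)cos 3x - (162/125)sin 3x

g(x) = (7/10)cos 2x + (12/5)sin 2x - (1141/125)cos 3x - (162/125)sin 3x


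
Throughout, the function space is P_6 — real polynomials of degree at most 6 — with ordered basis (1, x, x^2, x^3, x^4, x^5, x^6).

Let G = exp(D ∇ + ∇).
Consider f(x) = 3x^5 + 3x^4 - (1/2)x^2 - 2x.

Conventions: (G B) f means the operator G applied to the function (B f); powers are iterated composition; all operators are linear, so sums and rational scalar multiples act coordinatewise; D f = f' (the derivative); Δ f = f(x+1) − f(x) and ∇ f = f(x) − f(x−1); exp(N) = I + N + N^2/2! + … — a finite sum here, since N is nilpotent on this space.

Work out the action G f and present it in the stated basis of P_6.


order-1 term: 15x^4 + 42x^3 - 42x^2 + 20x - 11/2
order-2 term: 30x^3 + 108x^2 - 39x - 61/2
order-3 term: 30x^2 + 102x + 3
order-4 term: 15x + 33
order-5 term: 3
the series for exp(D ∇ + ∇) f terminates at order 5
exp(D ∇ + ∇) f = 3x^5 + 18x^4 + 72x^3 + (191/2)x^2 + 96x + 3

the result is g(x) = 3x^5 + 18x^4 + 72x^3 + (191/2)x^2 + 96x + 3


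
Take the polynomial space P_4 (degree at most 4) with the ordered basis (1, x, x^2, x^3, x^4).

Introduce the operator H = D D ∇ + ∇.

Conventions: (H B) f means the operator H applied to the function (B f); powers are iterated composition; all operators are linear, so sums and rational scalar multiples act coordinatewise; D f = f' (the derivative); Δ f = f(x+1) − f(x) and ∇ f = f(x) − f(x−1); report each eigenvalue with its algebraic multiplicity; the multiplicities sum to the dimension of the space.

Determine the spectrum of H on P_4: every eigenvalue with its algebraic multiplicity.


image of 1: 0
image of x: 1
image of x^2: 2x - 1
image of x^3: 3x^2 - 3x + 7
image of x^4: 4x^3 - 6x^2 + 28x - 13
the matrix is upper triangular; its diagonal is (0, 0, 0, 0, 0)
for a triangular matrix the eigenvalues are the diagonal entries, with algebraic multiplicity their repetition count

λ = 0 (multiplicity 5)


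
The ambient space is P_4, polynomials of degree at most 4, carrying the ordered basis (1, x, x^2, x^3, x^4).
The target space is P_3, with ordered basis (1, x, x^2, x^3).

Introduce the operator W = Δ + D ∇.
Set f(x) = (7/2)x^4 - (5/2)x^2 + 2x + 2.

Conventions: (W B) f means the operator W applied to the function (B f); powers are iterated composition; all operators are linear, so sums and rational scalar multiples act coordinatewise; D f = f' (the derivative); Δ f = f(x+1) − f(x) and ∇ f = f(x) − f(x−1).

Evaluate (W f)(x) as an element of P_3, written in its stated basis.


g(x) = 14x^3 + 63x^2 - 33x + 12

Δ f = 14x^3 + 21x^2 + 9x + 3
∇ f = 14x^3 - 21x^2 + 9x + 1
D ∇ f = 42x^2 - 42x + 9
(Δ + D ∇) f = 14x^3 + 63x^2 - 33x + 12


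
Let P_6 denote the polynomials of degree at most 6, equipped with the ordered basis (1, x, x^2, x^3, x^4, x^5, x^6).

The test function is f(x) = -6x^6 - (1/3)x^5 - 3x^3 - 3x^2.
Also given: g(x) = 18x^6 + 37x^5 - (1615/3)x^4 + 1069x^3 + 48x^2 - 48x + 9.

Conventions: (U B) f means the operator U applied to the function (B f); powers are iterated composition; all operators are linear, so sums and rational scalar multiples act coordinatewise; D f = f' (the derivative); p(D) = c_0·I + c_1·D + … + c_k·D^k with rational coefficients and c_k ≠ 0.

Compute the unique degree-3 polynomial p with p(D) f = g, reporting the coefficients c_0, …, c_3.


D^0 f = -6x^6 - (1/3)x^5 - 3x^3 - 3x^2
D^1 f = -36x^5 - (5/3)x^4 - 9x^2 - 6x
D^2 f = -180x^4 - (20/3)x^3 - 18x - 6
D^3 f = -720x^3 - 20x^2 - 18
matching coefficients of g against c_0 f + c_1 Df + … from the top degree down determines the c_i
solution: c_0 = -3, c_1 = -1, c_2 = 3, c_3 = -3/2

p(D) = -3·I − D + 3·D^2 − (3/2)·D^3, i.e. c_0 = -3, c_1 = -1, c_2 = 3, c_3 = -3/2


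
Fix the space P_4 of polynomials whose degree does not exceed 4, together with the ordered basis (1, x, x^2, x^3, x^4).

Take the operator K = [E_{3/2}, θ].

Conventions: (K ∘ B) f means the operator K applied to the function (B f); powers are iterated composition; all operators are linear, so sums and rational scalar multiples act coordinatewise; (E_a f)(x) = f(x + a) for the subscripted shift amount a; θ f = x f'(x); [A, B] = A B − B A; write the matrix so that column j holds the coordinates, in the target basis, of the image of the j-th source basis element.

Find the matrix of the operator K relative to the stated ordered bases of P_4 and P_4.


image of 1: 0
image of x: 3/2
image of x^2: 3x + 9/2
image of x^3: (9/2)x^2 + (27/2)x + 81/8
image of x^4: 6x^3 + 27x^2 + (81/2)x + 81/4
each image's coordinates form column j of the matrix

the matrix is [[0, 3/2, 9/2, 81/8, 81/4]; [0, 0, 3, 27/2, 81/2]; [0, 0, 0, 9/2, 27]; [0, 0, 0, 0, 6]; [0, 0, 0, 0, 0]] (rows listed top to bottom)


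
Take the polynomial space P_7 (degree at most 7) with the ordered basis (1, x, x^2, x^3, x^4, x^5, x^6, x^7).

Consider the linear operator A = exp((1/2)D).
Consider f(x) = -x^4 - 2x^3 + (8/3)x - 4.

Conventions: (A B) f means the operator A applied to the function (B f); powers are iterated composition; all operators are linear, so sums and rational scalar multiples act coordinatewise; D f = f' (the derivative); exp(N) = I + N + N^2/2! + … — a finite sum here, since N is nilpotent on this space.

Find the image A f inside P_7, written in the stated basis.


order-1 term: -2x^3 - 3x^2 + 4/3
order-2 term: -(3/2)x^2 - (3/2)x
order-3 term: -(1/2)x - 1/4
order-4 term: -1/16
the series for exp((1/2)D) f terminates at order 4
exp((1/2)D) f = -x^4 - 4x^3 - (9/2)x^2 + (2/3)x - 143/48

the image equals g(x) = -x^4 - 4x^3 - (9/2)x^2 + (2/3)x - 143/48


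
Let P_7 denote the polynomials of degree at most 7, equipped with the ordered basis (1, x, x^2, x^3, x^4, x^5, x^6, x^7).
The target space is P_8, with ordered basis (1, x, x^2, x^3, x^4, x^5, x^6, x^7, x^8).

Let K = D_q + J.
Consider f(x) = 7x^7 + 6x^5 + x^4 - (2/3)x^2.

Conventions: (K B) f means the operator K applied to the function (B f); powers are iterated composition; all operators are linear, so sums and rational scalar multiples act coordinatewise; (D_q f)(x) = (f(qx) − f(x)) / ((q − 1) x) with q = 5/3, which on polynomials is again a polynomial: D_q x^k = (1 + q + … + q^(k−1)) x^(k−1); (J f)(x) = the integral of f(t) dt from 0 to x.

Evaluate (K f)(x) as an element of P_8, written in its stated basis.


D_q f = (265783/729)x^6 + (2882/27)x^4 + (272/27)x^3 - (16/9)x
J f = (7/8)x^8 + x^6 + (1/5)x^5 - (2/9)x^3
(D_q + J) f = (7/8)x^8 + (266512/729)x^6 + (1/5)x^5 + (2882/27)x^4 + (266/27)x^3 - (16/9)x

g(x) = (7/8)x^8 + (266512/729)x^6 + (1/5)x^5 + (2882/27)x^4 + (266/27)x^3 - (16/9)x


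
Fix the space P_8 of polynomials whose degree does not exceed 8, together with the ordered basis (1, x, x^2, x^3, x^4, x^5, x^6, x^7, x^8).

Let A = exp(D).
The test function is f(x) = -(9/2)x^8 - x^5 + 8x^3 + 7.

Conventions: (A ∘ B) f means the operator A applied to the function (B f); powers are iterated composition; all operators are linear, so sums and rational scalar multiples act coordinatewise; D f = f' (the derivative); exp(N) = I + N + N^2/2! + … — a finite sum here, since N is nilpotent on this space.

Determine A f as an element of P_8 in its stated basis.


g(x) = -(9/2)x^8 - 36x^7 - 126x^6 - 253x^5 - 320x^4 - 254x^3 - 112x^2 - 17x + 19/2

order-1 term: -36x^7 - 5x^4 + 24x^2
order-2 term: -126x^6 - 10x^3 + 24x
order-3 term: -252x^5 - 10x^2 + 8
order-4 term: -315x^4 - 5x
order-5 term: -252x^3 - 1
order-6 term: -126x^2
order-7 term: -36x
order-8 term: -9/2
the series for exp(D) f terminates at order 8
exp(D) f = -(9/2)x^8 - 36x^7 - 126x^6 - 253x^5 - 320x^4 - 254x^3 - 112x^2 - 17x + 19/2
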